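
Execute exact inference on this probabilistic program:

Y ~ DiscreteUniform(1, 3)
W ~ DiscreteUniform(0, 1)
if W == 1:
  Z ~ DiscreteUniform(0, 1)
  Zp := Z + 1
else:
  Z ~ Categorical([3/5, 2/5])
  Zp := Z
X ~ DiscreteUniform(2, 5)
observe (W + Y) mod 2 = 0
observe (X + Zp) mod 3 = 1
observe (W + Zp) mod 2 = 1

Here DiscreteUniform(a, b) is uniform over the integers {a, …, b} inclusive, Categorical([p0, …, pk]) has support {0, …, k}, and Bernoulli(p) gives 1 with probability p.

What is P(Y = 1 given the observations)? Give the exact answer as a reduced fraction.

Enumerate traces; 5 have nonzero weight after conditioning:
  (Y=1, W=1, Z=1, X=2) weight 1/48
  (Y=1, W=1, Z=1, X=5) weight 1/48
  (Y=2, W=0, Z=1, X=3) weight 1/60
  (Y=3, W=1, Z=1, X=2) weight 1/48
  (Y=3, W=1, Z=1, X=5) weight 1/48
Group by Y:
  weight(Y=1) = 1/24
  weight(Y=2) = 1/60
  weight(Y=3) = 1/24
Total weight = 1/24 + 1/60 + 1/24 = 1/10
P(Y=1 | obs) = 1/24 / 1/10 = 5/12
P(Y=2 | obs) = 1/60 / 1/10 = 1/6
P(Y=3 | obs) = 1/24 / 1/10 = 5/12

P(Y = 1 | obs) = 5/12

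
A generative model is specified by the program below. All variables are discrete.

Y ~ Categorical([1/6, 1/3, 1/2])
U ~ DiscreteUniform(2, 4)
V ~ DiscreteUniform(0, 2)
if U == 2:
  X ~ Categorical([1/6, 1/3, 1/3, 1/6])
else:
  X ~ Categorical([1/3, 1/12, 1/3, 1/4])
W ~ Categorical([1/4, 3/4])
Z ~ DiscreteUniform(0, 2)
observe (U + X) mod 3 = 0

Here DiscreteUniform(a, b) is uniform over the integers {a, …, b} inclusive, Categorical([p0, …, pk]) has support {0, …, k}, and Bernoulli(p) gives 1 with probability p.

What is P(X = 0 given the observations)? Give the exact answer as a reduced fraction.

P(X = 0 | obs) = 4/15

Enumerate traces; 216 have nonzero weight after conditioning:
  (Y=0, U=2, V=0, X=1, W=0, Z=0) weight 1/1944
  (Y=0, U=2, V=0, X=1, W=0, Z=1) weight 1/1944
  (Y=0, U=2, V=0, X=1, W=0, Z=2) weight 1/1944
  (Y=0, U=2, V=0, X=1, W=1, Z=0) weight 1/648
  (Y=0, U=2, V=0, X=1, W=1, Z=1) weight 1/648
  (Y=0, U=2, V=0, X=1, W=1, Z=2) weight 1/648
  (Y=0, U=2, V=1, X=1, W=0, Z=0) weight 1/1944
  (Y=0, U=2, V=1, X=1, W=0, Z=1) weight 1/1944
  (Y=0, U=3, V=0, X=0, W=0, Z=0) weight 1/1944
  (Y=0, U=3, V=0, X=3, W=0, Z=0) weight 1/2592
  … 206 more
Group by X:
  weight(X=0) = 1/9
  weight(X=1) = 1/9
  weight(X=2) = 1/9
  weight(X=3) = 1/12
Total weight = 1/9 + 1/9 + 1/9 + 1/12 = 5/12
P(X=0 | obs) = 1/9 / 5/12 = 4/15
P(X=1 | obs) = 1/9 / 5/12 = 4/15
P(X=2 | obs) = 1/9 / 5/12 = 4/15
P(X=3 | obs) = 1/12 / 5/12 = 1/5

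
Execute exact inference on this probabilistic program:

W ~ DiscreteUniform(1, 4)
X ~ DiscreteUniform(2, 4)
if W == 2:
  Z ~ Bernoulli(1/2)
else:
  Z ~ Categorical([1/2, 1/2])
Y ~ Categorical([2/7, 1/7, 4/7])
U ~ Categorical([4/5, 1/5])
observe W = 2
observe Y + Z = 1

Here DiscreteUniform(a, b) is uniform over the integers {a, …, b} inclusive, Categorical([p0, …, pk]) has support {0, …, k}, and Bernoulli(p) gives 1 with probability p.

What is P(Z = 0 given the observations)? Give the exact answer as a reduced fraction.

Enumerate traces; 12 have nonzero weight after conditioning:
  (W=2, X=2, Z=0, Y=1, U=0) weight 1/210
  (W=2, X=2, Z=0, Y=1, U=1) weight 1/840
  (W=2, X=2, Z=1, Y=0, U=0) weight 1/105
  (W=2, X=2, Z=1, Y=0, U=1) weight 1/420
  (W=2, X=3, Z=0, Y=1, U=0) weight 1/210
  (W=2, X=3, Z=0, Y=1, U=1) weight 1/840
  (W=2, X=3, Z=1, Y=0, U=0) weight 1/105
  (W=2, X=3, Z=1, Y=0, U=1) weight 1/420
  … 4 more
Group by Z:
  weight(Z=0) = 1/56
  weight(Z=1) = 1/28
Total weight = 1/56 + 1/28 = 3/56
P(Z=0 | obs) = 1/56 / 3/56 = 1/3
P(Z=1 | obs) = 1/28 / 3/56 = 2/3

P(Z = 0 | obs) = 1/3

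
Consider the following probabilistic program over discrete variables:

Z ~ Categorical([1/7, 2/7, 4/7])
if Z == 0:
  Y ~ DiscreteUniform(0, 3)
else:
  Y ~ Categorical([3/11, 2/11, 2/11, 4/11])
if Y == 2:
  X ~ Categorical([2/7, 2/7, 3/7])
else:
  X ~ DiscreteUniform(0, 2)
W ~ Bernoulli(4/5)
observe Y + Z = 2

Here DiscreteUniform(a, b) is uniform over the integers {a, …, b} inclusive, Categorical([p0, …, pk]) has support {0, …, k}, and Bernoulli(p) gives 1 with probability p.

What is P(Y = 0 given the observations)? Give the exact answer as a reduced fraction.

Enumerate traces; 18 have nonzero weight after conditioning:
  (Z=0, Y=2, X=0, W=0) weight 1/490
  (Z=0, Y=2, X=0, W=1) weight 2/245
  (Z=0, Y=2, X=1, W=0) weight 1/490
  (Z=0, Y=2, X=1, W=1) weight 2/245
  (Z=0, Y=2, X=2, W=0) weight 3/980
  (Z=0, Y=2, X=2, W=1) weight 3/245
  (Z=1, Y=1, X=0, W=0) weight 4/1155
  (Z=1, Y=1, X=0, W=1) weight 16/1155
  (Z=2, Y=0, X=0, W=0) weight 4/385
  … 9 more
Group by Y:
  weight(Y=0) = 12/77
  weight(Y=1) = 4/77
  weight(Y=2) = 1/28
Total weight = 12/77 + 4/77 + 1/28 = 75/308
P(Y=0 | obs) = 12/77 / 75/308 = 16/25
P(Y=1 | obs) = 4/77 / 75/308 = 16/75
P(Y=2 | obs) = 1/28 / 75/308 = 11/75

P(Y = 0 | obs) = 16/25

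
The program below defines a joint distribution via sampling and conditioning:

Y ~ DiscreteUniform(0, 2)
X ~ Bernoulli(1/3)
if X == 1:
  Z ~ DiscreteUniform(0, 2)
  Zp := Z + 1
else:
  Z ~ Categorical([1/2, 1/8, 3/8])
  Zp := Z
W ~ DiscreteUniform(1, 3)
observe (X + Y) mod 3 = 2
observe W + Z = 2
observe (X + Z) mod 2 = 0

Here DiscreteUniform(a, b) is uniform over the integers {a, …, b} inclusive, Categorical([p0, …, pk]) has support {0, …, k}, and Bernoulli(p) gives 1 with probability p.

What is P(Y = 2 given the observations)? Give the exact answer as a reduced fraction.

P(Y = 2 | obs) = 3/4

Enumerate traces; 2 have nonzero weight after conditioning:
  (Y=1, X=1, Z=1, W=1) weight 1/81
  (Y=2, X=0, Z=0, W=2) weight 1/27
Group by Y:
  weight(Y=1) = 1/81
  weight(Y=2) = 1/27
Total weight = 1/81 + 1/27 = 4/81
P(Y=1 | obs) = 1/81 / 4/81 = 1/4
P(Y=2 | obs) = 1/27 / 4/81 = 3/4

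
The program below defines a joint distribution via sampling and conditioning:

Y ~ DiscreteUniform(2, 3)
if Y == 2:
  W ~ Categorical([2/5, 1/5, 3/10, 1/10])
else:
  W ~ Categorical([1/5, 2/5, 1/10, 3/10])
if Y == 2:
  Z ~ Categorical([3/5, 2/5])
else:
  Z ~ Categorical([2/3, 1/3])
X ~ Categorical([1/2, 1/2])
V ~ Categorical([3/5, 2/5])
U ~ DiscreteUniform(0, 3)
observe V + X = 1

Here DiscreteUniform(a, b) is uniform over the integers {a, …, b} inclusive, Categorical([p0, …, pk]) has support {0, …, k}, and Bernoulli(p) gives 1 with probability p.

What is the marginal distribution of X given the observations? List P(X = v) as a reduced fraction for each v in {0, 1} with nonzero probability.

P(X=0) = 2/5, P(X=1) = 3/5

Enumerate traces; 128 have nonzero weight after conditioning:
  (Y=2, W=0, Z=0, X=0, V=1, U=0) weight 3/500
  (Y=2, W=0, Z=0, X=0, V=1, U=1) weight 3/500
  (Y=2, W=0, Z=0, X=0, V=1, U=2) weight 3/500
  (Y=2, W=0, Z=0, X=0, V=1, U=3) weight 3/500
  (Y=2, W=0, Z=0, X=1, V=0, U=0) weight 9/1000
  (Y=2, W=0, Z=0, X=1, V=0, U=1) weight 9/1000
  (Y=2, W=0, Z=0, X=1, V=0, U=2) weight 9/1000
  (Y=2, W=0, Z=0, X=1, V=0, U=3) weight 9/1000
  … 120 more
Group by X:
  weight(X=0) = 1/5
  weight(X=1) = 3/10
Total weight = 1/5 + 3/10 = 1/2
P(X=0 | obs) = 1/5 / 1/2 = 2/5
P(X=1 | obs) = 3/10 / 1/2 = 3/5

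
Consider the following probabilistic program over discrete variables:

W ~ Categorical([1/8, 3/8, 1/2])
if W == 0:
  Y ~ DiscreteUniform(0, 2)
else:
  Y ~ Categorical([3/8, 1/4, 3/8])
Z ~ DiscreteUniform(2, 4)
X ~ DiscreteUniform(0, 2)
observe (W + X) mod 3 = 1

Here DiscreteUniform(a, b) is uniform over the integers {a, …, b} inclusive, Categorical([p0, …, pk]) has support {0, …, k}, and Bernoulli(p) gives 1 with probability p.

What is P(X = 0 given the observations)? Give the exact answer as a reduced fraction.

Enumerate traces; 27 have nonzero weight after conditioning:
  (W=0, Y=0, Z=2, X=1) weight 1/216
  (W=0, Y=0, Z=3, X=1) weight 1/216
  (W=0, Y=0, Z=4, X=1) weight 1/216
  (W=0, Y=1, Z=2, X=1) weight 1/216
  (W=0, Y=1, Z=3, X=1) weight 1/216
  (W=0, Y=1, Z=4, X=1) weight 1/216
  (W=0, Y=2, Z=2, X=1) weight 1/216
  (W=0, Y=2, Z=3, X=1) weight 1/216
  (W=1, Y=0, Z=2, X=0) weight 1/64
  (W=2, Y=0, Z=2, X=2) weight 1/48
  … 17 more
Group by X:
  weight(X=0) = 1/8
  weight(X=1) = 1/24
  weight(X=2) = 1/6
Total weight = 1/8 + 1/24 + 1/6 = 1/3
P(X=0 | obs) = 1/8 / 1/3 = 3/8
P(X=1 | obs) = 1/24 / 1/3 = 1/8
P(X=2 | obs) = 1/6 / 1/3 = 1/2

P(X = 0 | obs) = 3/8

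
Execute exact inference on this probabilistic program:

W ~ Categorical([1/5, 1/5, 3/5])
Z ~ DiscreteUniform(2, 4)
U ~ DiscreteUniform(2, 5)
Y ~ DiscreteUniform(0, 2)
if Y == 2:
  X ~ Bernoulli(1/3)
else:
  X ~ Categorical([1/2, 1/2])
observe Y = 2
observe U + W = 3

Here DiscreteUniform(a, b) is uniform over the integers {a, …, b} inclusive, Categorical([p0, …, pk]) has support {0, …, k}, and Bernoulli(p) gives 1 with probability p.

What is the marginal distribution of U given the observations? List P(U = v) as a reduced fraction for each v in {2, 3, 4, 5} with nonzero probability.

P(U=2) = 1/2, P(U=3) = 1/2

Enumerate traces; 12 have nonzero weight after conditioning:
  (W=0, Z=2, U=3, Y=2, X=0) weight 1/270
  (W=0, Z=2, U=3, Y=2, X=1) weight 1/540
  (W=0, Z=3, U=3, Y=2, X=0) weight 1/270
  (W=0, Z=3, U=3, Y=2, X=1) weight 1/540
  (W=0, Z=4, U=3, Y=2, X=0) weight 1/270
  (W=0, Z=4, U=3, Y=2, X=1) weight 1/540
  (W=1, Z=2, U=2, Y=2, X=0) weight 1/270
  (W=1, Z=2, U=2, Y=2, X=1) weight 1/540
  … 4 more
Group by U:
  weight(U=2) = 1/60
  weight(U=3) = 1/60
Total weight = 1/60 + 1/60 = 1/30
P(U=2 | obs) = 1/60 / 1/30 = 1/2
P(U=3 | obs) = 1/60 / 1/30 = 1/2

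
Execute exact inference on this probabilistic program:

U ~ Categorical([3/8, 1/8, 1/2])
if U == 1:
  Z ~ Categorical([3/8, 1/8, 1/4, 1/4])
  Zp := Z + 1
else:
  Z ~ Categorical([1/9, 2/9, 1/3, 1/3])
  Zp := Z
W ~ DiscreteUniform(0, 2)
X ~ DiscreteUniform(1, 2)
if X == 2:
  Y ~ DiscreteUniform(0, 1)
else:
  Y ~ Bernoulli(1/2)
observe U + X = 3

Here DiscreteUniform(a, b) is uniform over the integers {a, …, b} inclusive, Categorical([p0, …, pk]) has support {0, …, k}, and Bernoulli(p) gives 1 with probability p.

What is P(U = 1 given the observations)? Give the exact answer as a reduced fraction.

P(U = 1 | obs) = 1/5

Enumerate traces; 48 have nonzero weight after conditioning:
  (U=1, Z=0, W=0, X=2, Y=0) weight 1/256
  (U=1, Z=0, W=0, X=2, Y=1) weight 1/256
  (U=1, Z=0, W=1, X=2, Y=0) weight 1/256
  (U=1, Z=0, W=1, X=2, Y=1) weight 1/256
  (U=1, Z=0, W=2, X=2, Y=0) weight 1/256
  (U=1, Z=0, W=2, X=2, Y=1) weight 1/256
  (U=1, Z=1, W=0, X=2, Y=0) weight 1/768
  (U=1, Z=1, W=0, X=2, Y=1) weight 1/768
  (U=2, Z=0, W=0, X=1, Y=0) weight 1/216
  … 39 more
Group by U:
  weight(U=1) = 1/16
  weight(U=2) = 1/4
Total weight = 1/16 + 1/4 = 5/16
P(U=1 | obs) = 1/16 / 5/16 = 1/5
P(U=2 | obs) = 1/4 / 5/16 = 4/5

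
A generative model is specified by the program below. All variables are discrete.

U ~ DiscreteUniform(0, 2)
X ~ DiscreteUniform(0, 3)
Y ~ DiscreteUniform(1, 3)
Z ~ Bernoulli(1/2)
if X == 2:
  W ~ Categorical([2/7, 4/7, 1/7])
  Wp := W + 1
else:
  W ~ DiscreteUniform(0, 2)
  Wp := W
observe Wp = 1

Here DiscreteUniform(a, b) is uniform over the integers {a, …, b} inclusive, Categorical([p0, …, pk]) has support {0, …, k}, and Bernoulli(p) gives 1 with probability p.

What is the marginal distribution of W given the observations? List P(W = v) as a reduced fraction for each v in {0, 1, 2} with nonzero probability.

P(W=0) = 2/9, P(W=1) = 7/9

Enumerate traces; 72 have nonzero weight after conditioning:
  (U=0, X=0, Y=1, Z=0, W=1) weight 1/216
  (U=0, X=0, Y=1, Z=1, W=1) weight 1/216
  (U=0, X=0, Y=2, Z=0, W=1) weight 1/216
  (U=0, X=0, Y=2, Z=1, W=1) weight 1/216
  (U=0, X=0, Y=3, Z=0, W=1) weight 1/216
  (U=0, X=0, Y=3, Z=1, W=1) weight 1/216
  (U=0, X=1, Y=1, Z=0, W=1) weight 1/216
  (U=0, X=1, Y=1, Z=1, W=1) weight 1/216
  (U=0, X=2, Y=1, Z=0, W=0) weight 1/252
  … 63 more
Group by W:
  weight(W=0) = 1/14
  weight(W=1) = 1/4
Total weight = 1/14 + 1/4 = 9/28
P(W=0 | obs) = 1/14 / 9/28 = 2/9
P(W=1 | obs) = 1/4 / 9/28 = 7/9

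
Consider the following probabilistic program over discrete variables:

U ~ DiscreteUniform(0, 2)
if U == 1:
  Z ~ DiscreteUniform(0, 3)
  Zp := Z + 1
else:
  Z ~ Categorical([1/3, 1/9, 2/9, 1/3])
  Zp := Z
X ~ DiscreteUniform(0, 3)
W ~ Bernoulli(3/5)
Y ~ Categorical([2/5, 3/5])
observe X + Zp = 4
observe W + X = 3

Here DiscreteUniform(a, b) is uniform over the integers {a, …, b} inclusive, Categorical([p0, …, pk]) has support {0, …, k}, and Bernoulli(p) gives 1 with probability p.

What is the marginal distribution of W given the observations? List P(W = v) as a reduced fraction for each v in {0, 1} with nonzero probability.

P(W=0) = 34/109, P(W=1) = 75/109

Enumerate traces; 12 have nonzero weight after conditioning:
  (U=0, Z=1, X=3, W=0, Y=0) weight 1/675
  (U=0, Z=1, X=3, W=0, Y=1) weight 1/450
  (U=0, Z=2, X=2, W=1, Y=0) weight 1/225
  (U=0, Z=2, X=2, W=1, Y=1) weight 1/150
  (U=1, Z=0, X=3, W=0, Y=0) weight 1/300
  (U=1, Z=0, X=3, W=0, Y=1) weight 1/200
  (U=1, Z=1, X=2, W=1, Y=0) weight 1/200
  (U=1, Z=1, X=2, W=1, Y=1) weight 3/400
  … 4 more
Group by W:
  weight(W=0) = 17/1080
  weight(W=1) = 5/144
Total weight = 17/1080 + 5/144 = 109/2160
P(W=0 | obs) = 17/1080 / 109/2160 = 34/109
P(W=1 | obs) = 5/144 / 109/2160 = 75/109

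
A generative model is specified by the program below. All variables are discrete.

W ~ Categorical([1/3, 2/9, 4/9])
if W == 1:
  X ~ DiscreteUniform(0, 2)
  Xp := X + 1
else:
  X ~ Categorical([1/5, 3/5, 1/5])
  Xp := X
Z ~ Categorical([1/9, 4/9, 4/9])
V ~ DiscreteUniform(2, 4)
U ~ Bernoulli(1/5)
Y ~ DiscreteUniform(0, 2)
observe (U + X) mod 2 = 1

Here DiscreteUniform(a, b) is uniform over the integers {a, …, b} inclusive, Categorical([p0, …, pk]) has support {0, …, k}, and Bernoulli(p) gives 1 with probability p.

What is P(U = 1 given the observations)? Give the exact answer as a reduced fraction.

Enumerate traces; 243 have nonzero weight after conditioning:
  (W=0, X=0, Z=0, V=2, U=1, Y=0) weight 1/6075
  (W=0, X=0, Z=0, V=2, U=1, Y=1) weight 1/6075
  (W=0, X=0, Z=0, V=2, U=1, Y=2) weight 1/6075
  (W=0, X=0, Z=0, V=3, U=1, Y=0) weight 1/6075
  (W=0, X=0, Z=0, V=3, U=1, Y=1) weight 1/6075
  (W=0, X=0, Z=0, V=3, U=1, Y=2) weight 1/6075
  (W=0, X=0, Z=0, V=4, U=1, Y=0) weight 1/6075
  (W=0, X=0, Z=0, V=4, U=1, Y=1) weight 1/6075
  (W=0, X=1, Z=0, V=2, U=0, Y=0) weight 4/2025
  … 234 more
Group by U:
  weight(U=0) = 292/675
  weight(U=1) = 62/675
Total weight = 292/675 + 62/675 = 118/225
P(U=0 | obs) = 292/675 / 118/225 = 146/177
P(U=1 | obs) = 62/675 / 118/225 = 31/177

P(U = 1 | obs) = 31/177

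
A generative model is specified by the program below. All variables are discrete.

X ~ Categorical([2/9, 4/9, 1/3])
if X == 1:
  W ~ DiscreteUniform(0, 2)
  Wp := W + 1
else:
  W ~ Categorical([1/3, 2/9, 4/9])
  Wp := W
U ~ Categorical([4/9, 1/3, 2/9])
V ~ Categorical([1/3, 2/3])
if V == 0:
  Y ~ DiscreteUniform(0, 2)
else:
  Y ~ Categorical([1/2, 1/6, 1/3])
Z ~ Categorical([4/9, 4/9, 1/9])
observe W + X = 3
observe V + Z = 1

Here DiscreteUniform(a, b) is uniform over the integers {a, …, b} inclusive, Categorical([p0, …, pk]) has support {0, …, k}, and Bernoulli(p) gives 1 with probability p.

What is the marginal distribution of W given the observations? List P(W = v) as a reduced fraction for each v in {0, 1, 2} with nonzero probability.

P(W=1) = 1/3, P(W=2) = 2/3

Enumerate traces; 36 have nonzero weight after conditioning:
  (X=1, W=2, U=0, V=0, Y=0, Z=1) weight 64/19683
  (X=1, W=2, U=0, V=0, Y=1, Z=1) weight 64/19683
  (X=1, W=2, U=0, V=0, Y=2, Z=1) weight 64/19683
  (X=1, W=2, U=0, V=1, Y=0, Z=0) weight 64/6561
  (X=1, W=2, U=0, V=1, Y=1, Z=0) weight 64/19683
  (X=1, W=2, U=0, V=1, Y=2, Z=0) weight 128/19683
  (X=1, W=2, U=1, V=0, Y=0, Z=1) weight 16/6561
  (X=1, W=2, U=1, V=0, Y=1, Z=1) weight 16/6561
  (X=2, W=1, U=0, V=0, Y=0, Z=1) weight 32/19683
  … 27 more
Group by W:
  weight(W=1) = 8/243
  weight(W=2) = 16/243
Total weight = 8/243 + 16/243 = 8/81
P(W=1 | obs) = 8/243 / 8/81 = 1/3
P(W=2 | obs) = 16/243 / 8/81 = 2/3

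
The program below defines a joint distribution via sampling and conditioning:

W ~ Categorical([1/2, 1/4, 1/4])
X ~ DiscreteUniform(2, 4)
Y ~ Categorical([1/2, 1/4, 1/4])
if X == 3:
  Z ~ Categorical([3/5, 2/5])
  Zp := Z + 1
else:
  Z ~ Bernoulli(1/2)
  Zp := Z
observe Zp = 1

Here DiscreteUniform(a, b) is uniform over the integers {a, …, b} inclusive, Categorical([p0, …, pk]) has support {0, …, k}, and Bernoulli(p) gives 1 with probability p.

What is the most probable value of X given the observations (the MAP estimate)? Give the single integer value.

Enumerate traces; 27 have nonzero weight after conditioning:
  (W=0, X=2, Y=0, Z=1) weight 1/24
  (W=0, X=2, Y=1, Z=1) weight 1/48
  (W=0, X=2, Y=2, Z=1) weight 1/48
  (W=0, X=3, Y=0, Z=0) weight 1/20
  (W=0, X=3, Y=1, Z=0) weight 1/40
  (W=0, X=3, Y=2, Z=0) weight 1/40
  (W=0, X=4, Y=0, Z=1) weight 1/24
  (W=0, X=4, Y=1, Z=1) weight 1/48
  … 19 more
Group by X:
  weight(X=2) = 1/6
  weight(X=3) = 1/5
  weight(X=4) = 1/6
Total weight = 1/6 + 1/5 + 1/6 = 8/15
P(X=2 | obs) = 1/6 / 8/15 = 5/16
P(X=3 | obs) = 1/5 / 8/15 = 3/8
P(X=4 | obs) = 1/6 / 8/15 = 5/16
argmax = 3

argmax_v P(X = v | obs) = 3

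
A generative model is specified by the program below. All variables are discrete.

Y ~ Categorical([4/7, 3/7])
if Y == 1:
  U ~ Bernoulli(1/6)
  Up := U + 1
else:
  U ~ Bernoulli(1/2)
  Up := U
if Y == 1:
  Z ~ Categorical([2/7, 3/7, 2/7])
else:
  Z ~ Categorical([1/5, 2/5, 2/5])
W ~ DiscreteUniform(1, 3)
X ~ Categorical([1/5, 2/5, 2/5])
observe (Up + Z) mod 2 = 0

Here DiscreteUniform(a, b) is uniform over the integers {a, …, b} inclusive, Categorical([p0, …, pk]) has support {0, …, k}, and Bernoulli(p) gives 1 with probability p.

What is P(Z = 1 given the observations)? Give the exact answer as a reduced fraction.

Enumerate traces; 54 have nonzero weight after conditioning:
  (Y=0, U=0, Z=0, W=1, X=0) weight 2/525
  (Y=0, U=0, Z=0, W=1, X=1) weight 4/525
  (Y=0, U=0, Z=0, W=1, X=2) weight 4/525
  (Y=0, U=0, Z=0, W=2, X=0) weight 2/525
  (Y=0, U=0, Z=0, W=2, X=1) weight 4/525
  (Y=0, U=0, Z=0, W=2, X=2) weight 4/525
  (Y=0, U=0, Z=0, W=3, X=0) weight 2/525
  (Y=0, U=0, Z=0, W=3, X=1) weight 4/525
  (Y=0, U=0, Z=2, W=1, X=0) weight 4/525
  (Y=0, U=1, Z=1, W=1, X=0) weight 4/525
  … 44 more
Group by Z:
  weight(Z=0) = 19/245
  weight(Z=1) = 131/490
  weight(Z=2) = 33/245
Total weight = 19/245 + 131/490 + 33/245 = 47/98
P(Z=0 | obs) = 19/245 / 47/98 = 38/235
P(Z=1 | obs) = 131/490 / 47/98 = 131/235
P(Z=2 | obs) = 33/245 / 47/98 = 66/235

P(Z = 1 | obs) = 131/235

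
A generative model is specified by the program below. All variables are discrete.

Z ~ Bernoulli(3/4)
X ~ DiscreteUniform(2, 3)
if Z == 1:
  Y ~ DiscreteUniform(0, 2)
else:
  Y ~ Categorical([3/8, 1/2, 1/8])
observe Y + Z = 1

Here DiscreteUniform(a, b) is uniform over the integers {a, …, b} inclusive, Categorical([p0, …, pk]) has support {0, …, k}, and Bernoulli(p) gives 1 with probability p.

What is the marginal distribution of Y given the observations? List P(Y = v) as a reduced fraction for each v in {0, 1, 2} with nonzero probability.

Enumerate traces; 4 have nonzero weight after conditioning:
  (Z=0, X=2, Y=1) weight 1/16
  (Z=0, X=3, Y=1) weight 1/16
  (Z=1, X=2, Y=0) weight 1/8
  (Z=1, X=3, Y=0) weight 1/8
Group by Y:
  weight(Y=0) = 1/4
  weight(Y=1) = 1/8
Total weight = 1/4 + 1/8 = 3/8
P(Y=0 | obs) = 1/4 / 3/8 = 2/3
P(Y=1 | obs) = 1/8 / 3/8 = 1/3

P(Y=0) = 2/3, P(Y=1) = 1/3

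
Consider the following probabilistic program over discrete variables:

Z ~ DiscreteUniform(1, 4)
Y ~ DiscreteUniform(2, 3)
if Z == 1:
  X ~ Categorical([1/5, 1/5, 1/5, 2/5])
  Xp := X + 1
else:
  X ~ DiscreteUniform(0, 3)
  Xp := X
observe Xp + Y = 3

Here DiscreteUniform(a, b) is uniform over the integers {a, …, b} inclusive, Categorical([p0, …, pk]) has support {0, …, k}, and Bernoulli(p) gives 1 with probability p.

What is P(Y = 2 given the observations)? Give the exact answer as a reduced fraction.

P(Y = 2 | obs) = 19/34

Enumerate traces; 7 have nonzero weight after conditioning:
  (Z=1, Y=2, X=0) weight 1/40
  (Z=2, Y=2, X=1) weight 1/32
  (Z=2, Y=3, X=0) weight 1/32
  (Z=3, Y=2, X=1) weight 1/32
  (Z=3, Y=3, X=0) weight 1/32
  (Z=4, Y=2, X=1) weight 1/32
  (Z=4, Y=3, X=0) weight 1/32
Group by Y:
  weight(Y=2) = 19/160
  weight(Y=3) = 3/32
Total weight = 19/160 + 3/32 = 17/80
P(Y=2 | obs) = 19/160 / 17/80 = 19/34
P(Y=3 | obs) = 3/32 / 17/80 = 15/34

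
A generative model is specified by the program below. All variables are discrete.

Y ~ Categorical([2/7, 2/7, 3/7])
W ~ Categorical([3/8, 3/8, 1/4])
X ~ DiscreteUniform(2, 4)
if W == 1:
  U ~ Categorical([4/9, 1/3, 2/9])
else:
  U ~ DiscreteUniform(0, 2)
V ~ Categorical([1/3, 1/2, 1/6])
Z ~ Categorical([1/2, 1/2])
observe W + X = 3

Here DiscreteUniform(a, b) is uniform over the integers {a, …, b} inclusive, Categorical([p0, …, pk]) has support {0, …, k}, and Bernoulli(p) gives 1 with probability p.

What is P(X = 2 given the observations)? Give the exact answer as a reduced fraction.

P(X = 2 | obs) = 1/2

Enumerate traces; 108 have nonzero weight after conditioning:
  (Y=0, W=0, X=3, U=0, V=0, Z=0) weight 1/504
  (Y=0, W=0, X=3, U=0, V=0, Z=1) weight 1/504
  (Y=0, W=0, X=3, U=0, V=1, Z=0) weight 1/336
  (Y=0, W=0, X=3, U=0, V=1, Z=1) weight 1/336
  (Y=0, W=0, X=3, U=0, V=2, Z=0) weight 1/1008
  (Y=0, W=0, X=3, U=0, V=2, Z=1) weight 1/1008
  (Y=0, W=0, X=3, U=1, V=0, Z=0) weight 1/504
  (Y=0, W=0, X=3, U=1, V=0, Z=1) weight 1/504
  (Y=0, W=1, X=2, U=0, V=0, Z=0) weight 1/378
  … 99 more
Group by X:
  weight(X=2) = 1/8
  weight(X=3) = 1/8
Total weight = 1/8 + 1/8 = 1/4
P(X=2 | obs) = 1/8 / 1/4 = 1/2
P(X=3 | obs) = 1/8 / 1/4 = 1/2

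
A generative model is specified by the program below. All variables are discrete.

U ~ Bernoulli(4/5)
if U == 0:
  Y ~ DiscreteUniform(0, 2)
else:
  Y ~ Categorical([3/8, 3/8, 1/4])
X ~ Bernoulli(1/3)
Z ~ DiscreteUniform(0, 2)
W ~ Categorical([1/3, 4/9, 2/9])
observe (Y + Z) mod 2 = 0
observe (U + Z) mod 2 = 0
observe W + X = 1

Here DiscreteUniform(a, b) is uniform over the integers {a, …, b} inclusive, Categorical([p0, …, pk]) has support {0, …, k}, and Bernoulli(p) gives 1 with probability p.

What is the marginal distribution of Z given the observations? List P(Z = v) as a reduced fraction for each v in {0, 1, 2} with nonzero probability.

P(Z=0) = 4/17, P(Z=1) = 9/17, P(Z=2) = 4/17

Enumerate traces; 10 have nonzero weight after conditioning:
  (U=0, Y=0, X=0, Z=0, W=1) weight 8/1215
  (U=0, Y=0, X=0, Z=2, W=1) weight 8/1215
  (U=0, Y=0, X=1, Z=0, W=0) weight 1/405
  (U=0, Y=0, X=1, Z=2, W=0) weight 1/405
  (U=0, Y=2, X=0, Z=0, W=1) weight 8/1215
  (U=0, Y=2, X=0, Z=2, W=1) weight 8/1215
  (U=0, Y=2, X=1, Z=0, W=0) weight 1/405
  (U=0, Y=2, X=1, Z=2, W=0) weight 1/405
  (U=1, Y=1, X=0, Z=1, W=1) weight 4/135
  … 1 more
Group by Z:
  weight(Z=0) = 22/1215
  weight(Z=1) = 11/270
  weight(Z=2) = 22/1215
Total weight = 22/1215 + 11/270 + 22/1215 = 187/2430
P(Z=0 | obs) = 22/1215 / 187/2430 = 4/17
P(Z=1 | obs) = 11/270 / 187/2430 = 9/17
P(Z=2 | obs) = 22/1215 / 187/2430 = 4/17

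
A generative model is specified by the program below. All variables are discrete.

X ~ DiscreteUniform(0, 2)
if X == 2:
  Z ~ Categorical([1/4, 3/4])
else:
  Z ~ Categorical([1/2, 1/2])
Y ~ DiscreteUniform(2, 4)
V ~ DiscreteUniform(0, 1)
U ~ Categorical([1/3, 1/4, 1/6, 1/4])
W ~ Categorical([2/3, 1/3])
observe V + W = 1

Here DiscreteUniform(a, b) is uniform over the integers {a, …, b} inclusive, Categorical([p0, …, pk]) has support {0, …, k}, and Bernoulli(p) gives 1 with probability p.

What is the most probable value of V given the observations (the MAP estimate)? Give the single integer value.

Enumerate traces; 144 have nonzero weight after conditioning:
  (X=0, Z=0, Y=2, V=0, U=0, W=1) weight 1/324
  (X=0, Z=0, Y=2, V=0, U=1, W=1) weight 1/432
  (X=0, Z=0, Y=2, V=0, U=2, W=1) weight 1/648
  (X=0, Z=0, Y=2, V=0, U=3, W=1) weight 1/432
  (X=0, Z=0, Y=2, V=1, U=0, W=0) weight 1/162
  (X=0, Z=0, Y=2, V=1, U=1, W=0) weight 1/216
  (X=0, Z=0, Y=2, V=1, U=2, W=0) weight 1/324
  (X=0, Z=0, Y=2, V=1, U=3, W=0) weight 1/216
  … 136 more
Group by V:
  weight(V=0) = 1/6
  weight(V=1) = 1/3
Total weight = 1/6 + 1/3 = 1/2
P(V=0 | obs) = 1/6 / 1/2 = 1/3
P(V=1 | obs) = 1/3 / 1/2 = 2/3
argmax = 1

argmax_v P(V = v | obs) = 1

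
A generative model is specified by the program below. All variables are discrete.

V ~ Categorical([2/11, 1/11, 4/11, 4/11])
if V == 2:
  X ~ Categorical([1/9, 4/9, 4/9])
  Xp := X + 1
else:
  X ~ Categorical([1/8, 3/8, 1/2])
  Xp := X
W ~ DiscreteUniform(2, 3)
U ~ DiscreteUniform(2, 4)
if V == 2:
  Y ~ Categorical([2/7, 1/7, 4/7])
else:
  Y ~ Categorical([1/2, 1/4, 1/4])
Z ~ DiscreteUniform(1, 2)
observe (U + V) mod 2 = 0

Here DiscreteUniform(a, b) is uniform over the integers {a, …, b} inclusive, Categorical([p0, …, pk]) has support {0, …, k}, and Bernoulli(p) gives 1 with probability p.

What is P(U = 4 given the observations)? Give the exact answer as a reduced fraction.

P(U = 4 | obs) = 6/17

Enumerate traces; 216 have nonzero weight after conditioning:
  (V=0, X=0, W=2, U=2, Y=0, Z=1) weight 1/1056
  (V=0, X=0, W=2, U=2, Y=0, Z=2) weight 1/1056
  (V=0, X=0, W=2, U=2, Y=1, Z=1) weight 1/2112
  (V=0, X=0, W=2, U=2, Y=1, Z=2) weight 1/2112
  (V=0, X=0, W=2, U=2, Y=2, Z=1) weight 1/2112
  (V=0, X=0, W=2, U=2, Y=2, Z=2) weight 1/2112
  (V=0, X=0, W=2, U=4, Y=0, Z=1) weight 1/1056
  (V=0, X=0, W=2, U=4, Y=0, Z=2) weight 1/1056
  (V=1, X=0, W=2, U=3, Y=0, Z=1) weight 1/2112
  … 207 more
Group by U:
  weight(U=2) = 2/11
  weight(U=3) = 5/33
  weight(U=4) = 2/11
Total weight = 2/11 + 5/33 + 2/11 = 17/33
P(U=2 | obs) = 2/11 / 17/33 = 6/17
P(U=3 | obs) = 5/33 / 17/33 = 5/17
P(U=4 | obs) = 2/11 / 17/33 = 6/17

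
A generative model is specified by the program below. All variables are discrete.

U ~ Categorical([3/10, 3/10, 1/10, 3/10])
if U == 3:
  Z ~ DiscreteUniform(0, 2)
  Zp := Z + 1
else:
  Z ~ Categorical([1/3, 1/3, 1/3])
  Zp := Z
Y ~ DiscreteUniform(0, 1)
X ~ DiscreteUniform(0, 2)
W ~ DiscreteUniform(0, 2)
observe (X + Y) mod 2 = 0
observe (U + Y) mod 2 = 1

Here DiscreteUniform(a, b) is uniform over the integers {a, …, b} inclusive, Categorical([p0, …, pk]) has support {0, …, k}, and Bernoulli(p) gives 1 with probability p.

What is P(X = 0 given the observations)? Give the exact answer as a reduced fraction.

P(X = 0 | obs) = 3/8

Enumerate traces; 54 have nonzero weight after conditioning:
  (U=0, Z=0, Y=1, X=1, W=0) weight 1/180
  (U=0, Z=0, Y=1, X=1, W=1) weight 1/180
  (U=0, Z=0, Y=1, X=1, W=2) weight 1/180
  (U=0, Z=1, Y=1, X=1, W=0) weight 1/180
  (U=0, Z=1, Y=1, X=1, W=1) weight 1/180
  (U=0, Z=1, Y=1, X=1, W=2) weight 1/180
  (U=0, Z=2, Y=1, X=1, W=0) weight 1/180
  (U=0, Z=2, Y=1, X=1, W=1) weight 1/180
  (U=1, Z=0, Y=0, X=0, W=0) weight 1/180
  (U=1, Z=0, Y=0, X=2, W=0) weight 1/180
  … 44 more
Group by X:
  weight(X=0) = 1/10
  weight(X=1) = 1/15
  weight(X=2) = 1/10
Total weight = 1/10 + 1/15 + 1/10 = 4/15
P(X=0 | obs) = 1/10 / 4/15 = 3/8
P(X=1 | obs) = 1/15 / 4/15 = 1/4
P(X=2 | obs) = 1/10 / 4/15 = 3/8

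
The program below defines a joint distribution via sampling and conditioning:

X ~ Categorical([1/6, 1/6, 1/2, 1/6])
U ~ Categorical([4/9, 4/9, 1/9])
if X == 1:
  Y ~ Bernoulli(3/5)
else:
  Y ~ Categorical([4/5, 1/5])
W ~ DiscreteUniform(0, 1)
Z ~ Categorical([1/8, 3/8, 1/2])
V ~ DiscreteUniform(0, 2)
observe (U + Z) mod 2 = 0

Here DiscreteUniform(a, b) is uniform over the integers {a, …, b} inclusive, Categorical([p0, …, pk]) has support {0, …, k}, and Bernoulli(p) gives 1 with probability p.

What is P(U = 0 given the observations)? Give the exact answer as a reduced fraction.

Enumerate traces; 240 have nonzero weight after conditioning:
  (X=0, U=0, Y=0, W=0, Z=0, V=0) weight 1/810
  (X=0, U=0, Y=0, W=0, Z=0, V=1) weight 1/810
  (X=0, U=0, Y=0, W=0, Z=0, V=2) weight 1/810
  (X=0, U=0, Y=0, W=0, Z=2, V=0) weight 2/405
  (X=0, U=0, Y=0, W=0, Z=2, V=1) weight 2/405
  (X=0, U=0, Y=0, W=0, Z=2, V=2) weight 2/405
  (X=0, U=0, Y=0, W=1, Z=0, V=0) weight 1/810
  (X=0, U=0, Y=0, W=1, Z=0, V=1) weight 1/810
  (X=0, U=1, Y=0, W=0, Z=1, V=0) weight 1/270
  (X=0, U=2, Y=0, W=0, Z=0, V=0) weight 1/3240
  … 230 more
Group by U:
  weight(U=0) = 5/18
  weight(U=1) = 1/6
  weight(U=2) = 5/72
Total weight = 5/18 + 1/6 + 5/72 = 37/72
P(U=0 | obs) = 5/18 / 37/72 = 20/37
P(U=1 | obs) = 1/6 / 37/72 = 12/37
P(U=2 | obs) = 5/72 / 37/72 = 5/37

P(U = 0 | obs) = 20/37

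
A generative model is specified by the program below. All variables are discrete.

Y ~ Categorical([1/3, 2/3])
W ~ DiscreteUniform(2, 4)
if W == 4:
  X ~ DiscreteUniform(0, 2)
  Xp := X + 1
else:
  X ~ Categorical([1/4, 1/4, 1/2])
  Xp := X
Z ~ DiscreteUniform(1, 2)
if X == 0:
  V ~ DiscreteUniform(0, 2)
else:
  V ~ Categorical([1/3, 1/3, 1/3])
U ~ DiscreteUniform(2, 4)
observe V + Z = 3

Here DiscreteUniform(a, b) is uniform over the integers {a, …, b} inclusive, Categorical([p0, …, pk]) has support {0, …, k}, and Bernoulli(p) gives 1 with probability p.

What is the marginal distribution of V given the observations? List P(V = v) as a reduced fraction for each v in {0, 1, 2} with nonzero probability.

Enumerate traces; 108 have nonzero weight after conditioning:
  (Y=0, W=2, X=0, Z=1, V=2, U=2) weight 1/648
  (Y=0, W=2, X=0, Z=1, V=2, U=3) weight 1/648
  (Y=0, W=2, X=0, Z=1, V=2, U=4) weight 1/648
  (Y=0, W=2, X=0, Z=2, V=1, U=2) weight 1/648
  (Y=0, W=2, X=0, Z=2, V=1, U=3) weight 1/648
  (Y=0, W=2, X=0, Z=2, V=1, U=4) weight 1/648
  (Y=0, W=2, X=1, Z=1, V=2, U=2) weight 1/648
  (Y=0, W=2, X=1, Z=1, V=2, U=3) weight 1/648
  … 100 more
Group by V:
  weight(V=1) = 1/6
  weight(V=2) = 1/6
Total weight = 1/6 + 1/6 = 1/3
P(V=1 | obs) = 1/6 / 1/3 = 1/2
P(V=2 | obs) = 1/6 / 1/3 = 1/2

P(V=1) = 1/2, P(V=2) = 1/2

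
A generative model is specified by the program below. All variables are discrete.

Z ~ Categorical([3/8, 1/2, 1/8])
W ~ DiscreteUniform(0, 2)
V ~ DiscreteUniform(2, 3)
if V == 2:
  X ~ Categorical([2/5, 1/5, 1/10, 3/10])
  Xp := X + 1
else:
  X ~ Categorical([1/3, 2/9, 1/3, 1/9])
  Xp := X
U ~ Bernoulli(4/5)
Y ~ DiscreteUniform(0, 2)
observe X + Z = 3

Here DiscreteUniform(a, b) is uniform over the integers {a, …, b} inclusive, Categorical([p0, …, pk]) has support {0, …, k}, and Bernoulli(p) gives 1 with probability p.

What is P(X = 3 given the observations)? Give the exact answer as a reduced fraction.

P(X = 3 | obs) = 111/305

Enumerate traces; 108 have nonzero weight after conditioning:
  (Z=0, W=0, V=2, X=3, U=0, Y=0) weight 1/800
  (Z=0, W=0, V=2, X=3, U=0, Y=1) weight 1/800
  (Z=0, W=0, V=2, X=3, U=0, Y=2) weight 1/800
  (Z=0, W=0, V=2, X=3, U=1, Y=0) weight 1/200
  (Z=0, W=0, V=2, X=3, U=1, Y=1) weight 1/200
  (Z=0, W=0, V=2, X=3, U=1, Y=2) weight 1/200
  (Z=0, W=0, V=3, X=3, U=0, Y=0) weight 1/2160
  (Z=0, W=0, V=3, X=3, U=0, Y=1) weight 1/2160
  (Z=1, W=0, V=2, X=2, U=0, Y=0) weight 1/1800
  (Z=2, W=0, V=2, X=1, U=0, Y=0) weight 1/3600
  … 98 more
Group by X:
  weight(X=1) = 19/720
  weight(X=2) = 13/120
  weight(X=3) = 37/480
Total weight = 19/720 + 13/120 + 37/480 = 61/288
P(X=1 | obs) = 19/720 / 61/288 = 38/305
P(X=2 | obs) = 13/120 / 61/288 = 156/305
P(X=3 | obs) = 37/480 / 61/288 = 111/305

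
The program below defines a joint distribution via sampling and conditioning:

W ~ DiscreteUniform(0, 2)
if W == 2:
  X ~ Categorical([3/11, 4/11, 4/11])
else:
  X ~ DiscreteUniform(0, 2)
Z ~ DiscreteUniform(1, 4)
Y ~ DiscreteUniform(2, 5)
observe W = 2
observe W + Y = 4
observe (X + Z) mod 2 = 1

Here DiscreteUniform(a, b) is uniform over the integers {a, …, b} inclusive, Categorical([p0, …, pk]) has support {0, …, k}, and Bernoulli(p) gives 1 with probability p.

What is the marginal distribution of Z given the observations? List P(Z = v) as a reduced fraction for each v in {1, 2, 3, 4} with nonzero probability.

P(Z=1) = 7/22, P(Z=2) = 2/11, P(Z=3) = 7/22, P(Z=4) = 2/11

Enumerate traces; 6 have nonzero weight after conditioning:
  (W=2, X=0, Z=1, Y=2) weight 1/176
  (W=2, X=0, Z=3, Y=2) weight 1/176
  (W=2, X=1, Z=2, Y=2) weight 1/132
  (W=2, X=1, Z=4, Y=2) weight 1/132
  (W=2, X=2, Z=1, Y=2) weight 1/132
  (W=2, X=2, Z=3, Y=2) weight 1/132
Group by Z:
  weight(Z=1) = 7/528
  weight(Z=2) = 1/132
  weight(Z=3) = 7/528
  weight(Z=4) = 1/132
Total weight = 7/528 + 1/132 + 7/528 + 1/132 = 1/24
P(Z=1 | obs) = 7/528 / 1/24 = 7/22
P(Z=2 | obs) = 1/132 / 1/24 = 2/11
P(Z=3 | obs) = 7/528 / 1/24 = 7/22
P(Z=4 | obs) = 1/132 / 1/24 = 2/11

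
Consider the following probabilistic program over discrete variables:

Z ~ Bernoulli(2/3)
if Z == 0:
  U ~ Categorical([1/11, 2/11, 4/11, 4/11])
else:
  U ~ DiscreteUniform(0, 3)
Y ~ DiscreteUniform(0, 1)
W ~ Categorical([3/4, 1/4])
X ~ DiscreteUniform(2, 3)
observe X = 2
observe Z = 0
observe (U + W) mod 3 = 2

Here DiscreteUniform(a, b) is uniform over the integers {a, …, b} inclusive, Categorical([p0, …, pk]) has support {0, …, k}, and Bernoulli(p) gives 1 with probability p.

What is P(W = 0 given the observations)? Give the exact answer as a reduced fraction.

P(W = 0 | obs) = 6/7

Enumerate traces; 4 have nonzero weight after conditioning:
  (Z=0, U=1, Y=0, W=1, X=2) weight 1/264
  (Z=0, U=1, Y=1, W=1, X=2) weight 1/264
  (Z=0, U=2, Y=0, W=0, X=2) weight 1/44
  (Z=0, U=2, Y=1, W=0, X=2) weight 1/44
Group by W:
  weight(W=0) = 1/22
  weight(W=1) = 1/132
Total weight = 1/22 + 1/132 = 7/132
P(W=0 | obs) = 1/22 / 7/132 = 6/7
P(W=1 | obs) = 1/132 / 7/132 = 1/7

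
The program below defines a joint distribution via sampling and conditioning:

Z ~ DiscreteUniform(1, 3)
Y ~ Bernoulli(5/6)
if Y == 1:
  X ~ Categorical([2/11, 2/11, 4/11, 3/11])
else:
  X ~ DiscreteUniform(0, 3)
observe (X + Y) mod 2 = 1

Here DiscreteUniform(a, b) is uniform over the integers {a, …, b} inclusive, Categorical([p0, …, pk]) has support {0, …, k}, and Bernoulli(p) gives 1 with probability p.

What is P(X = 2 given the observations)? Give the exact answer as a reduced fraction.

P(X = 2 | obs) = 40/71

Enumerate traces; 12 have nonzero weight after conditioning:
  (Z=1, Y=0, X=1) weight 1/72
  (Z=1, Y=0, X=3) weight 1/72
  (Z=1, Y=1, X=0) weight 5/99
  (Z=1, Y=1, X=2) weight 10/99
  (Z=2, Y=0, X=1) weight 1/72
  (Z=2, Y=0, X=3) weight 1/72
  (Z=2, Y=1, X=0) weight 5/99
  (Z=2, Y=1, X=2) weight 10/99
  … 4 more
Group by X:
  weight(X=0) = 5/33
  weight(X=1) = 1/24
  weight(X=2) = 10/33
  weight(X=3) = 1/24
Total weight = 5/33 + 1/24 + 10/33 + 1/24 = 71/132
P(X=0 | obs) = 5/33 / 71/132 = 20/71
P(X=1 | obs) = 1/24 / 71/132 = 11/142
P(X=2 | obs) = 10/33 / 71/132 = 40/71
P(X=3 | obs) = 1/24 / 71/132 = 11/142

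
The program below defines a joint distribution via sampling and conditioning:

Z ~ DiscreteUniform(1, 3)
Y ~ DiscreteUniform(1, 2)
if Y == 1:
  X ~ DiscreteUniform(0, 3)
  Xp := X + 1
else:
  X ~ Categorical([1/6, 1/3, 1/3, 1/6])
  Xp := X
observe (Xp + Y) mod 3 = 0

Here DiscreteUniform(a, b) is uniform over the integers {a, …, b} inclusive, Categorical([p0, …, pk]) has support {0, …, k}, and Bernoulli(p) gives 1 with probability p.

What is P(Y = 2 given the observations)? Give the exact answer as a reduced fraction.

P(Y = 2 | obs) = 4/7

Enumerate traces; 6 have nonzero weight after conditioning:
  (Z=1, Y=1, X=1) weight 1/24
  (Z=1, Y=2, X=1) weight 1/18
  (Z=2, Y=1, X=1) weight 1/24
  (Z=2, Y=2, X=1) weight 1/18
  (Z=3, Y=1, X=1) weight 1/24
  (Z=3, Y=2, X=1) weight 1/18
Group by Y:
  weight(Y=1) = 1/8
  weight(Y=2) = 1/6
Total weight = 1/8 + 1/6 = 7/24
P(Y=1 | obs) = 1/8 / 7/24 = 3/7
P(Y=2 | obs) = 1/6 / 7/24 = 4/7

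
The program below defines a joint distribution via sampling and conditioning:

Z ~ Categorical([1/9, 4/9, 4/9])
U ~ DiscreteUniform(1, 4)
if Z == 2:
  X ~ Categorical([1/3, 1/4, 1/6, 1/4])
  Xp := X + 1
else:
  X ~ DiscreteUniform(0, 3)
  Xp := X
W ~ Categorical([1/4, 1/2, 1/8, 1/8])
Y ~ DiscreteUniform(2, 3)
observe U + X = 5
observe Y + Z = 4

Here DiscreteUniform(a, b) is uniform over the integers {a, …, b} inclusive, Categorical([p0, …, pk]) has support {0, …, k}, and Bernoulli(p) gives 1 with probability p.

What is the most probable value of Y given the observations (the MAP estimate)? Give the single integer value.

Enumerate traces; 24 have nonzero weight after conditioning:
  (Z=1, U=2, X=3, W=0, Y=3) weight 1/288
  (Z=1, U=2, X=3, W=1, Y=3) weight 1/144
  (Z=1, U=2, X=3, W=2, Y=3) weight 1/576
  (Z=1, U=2, X=3, W=3, Y=3) weight 1/576
  (Z=1, U=3, X=2, W=0, Y=3) weight 1/288
  (Z=1, U=3, X=2, W=1, Y=3) weight 1/144
  (Z=1, U=3, X=2, W=2, Y=3) weight 1/576
  (Z=1, U=3, X=2, W=3, Y=3) weight 1/576
  (Z=2, U=2, X=3, W=0, Y=2) weight 1/288
  … 15 more
Group by Y:
  weight(Y=2) = 1/27
  weight(Y=3) = 1/24
Total weight = 1/27 + 1/24 = 17/216
P(Y=2 | obs) = 1/27 / 17/216 = 8/17
P(Y=3 | obs) = 1/24 / 17/216 = 9/17
argmax = 3

argmax_v P(Y = v | obs) = 3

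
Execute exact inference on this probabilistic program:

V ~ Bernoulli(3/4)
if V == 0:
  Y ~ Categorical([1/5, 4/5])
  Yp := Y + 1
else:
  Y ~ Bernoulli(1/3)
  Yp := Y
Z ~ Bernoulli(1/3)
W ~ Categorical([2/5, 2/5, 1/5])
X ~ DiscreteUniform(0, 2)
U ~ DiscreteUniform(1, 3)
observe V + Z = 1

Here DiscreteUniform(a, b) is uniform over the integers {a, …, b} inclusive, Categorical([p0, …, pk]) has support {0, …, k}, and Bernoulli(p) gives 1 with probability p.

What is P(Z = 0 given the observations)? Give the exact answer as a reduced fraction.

P(Z = 0 | obs) = 6/7

Enumerate traces; 108 have nonzero weight after conditioning:
  (V=0, Y=0, Z=1, W=0, X=0, U=1) weight 1/1350
  (V=0, Y=0, Z=1, W=0, X=0, U=2) weight 1/1350
  (V=0, Y=0, Z=1, W=0, X=0, U=3) weight 1/1350
  (V=0, Y=0, Z=1, W=0, X=1, U=1) weight 1/1350
  (V=0, Y=0, Z=1, W=0, X=1, U=2) weight 1/1350
  (V=0, Y=0, Z=1, W=0, X=1, U=3) weight 1/1350
  (V=0, Y=0, Z=1, W=0, X=2, U=1) weight 1/1350
  (V=0, Y=0, Z=1, W=0, X=2, U=2) weight 1/1350
  (V=1, Y=0, Z=0, W=0, X=0, U=1) weight 2/135
  … 99 more
Group by Z:
  weight(Z=0) = 1/2
  weight(Z=1) = 1/12
Total weight = 1/2 + 1/12 = 7/12
P(Z=0 | obs) = 1/2 / 7/12 = 6/7
P(Z=1 | obs) = 1/12 / 7/12 = 1/7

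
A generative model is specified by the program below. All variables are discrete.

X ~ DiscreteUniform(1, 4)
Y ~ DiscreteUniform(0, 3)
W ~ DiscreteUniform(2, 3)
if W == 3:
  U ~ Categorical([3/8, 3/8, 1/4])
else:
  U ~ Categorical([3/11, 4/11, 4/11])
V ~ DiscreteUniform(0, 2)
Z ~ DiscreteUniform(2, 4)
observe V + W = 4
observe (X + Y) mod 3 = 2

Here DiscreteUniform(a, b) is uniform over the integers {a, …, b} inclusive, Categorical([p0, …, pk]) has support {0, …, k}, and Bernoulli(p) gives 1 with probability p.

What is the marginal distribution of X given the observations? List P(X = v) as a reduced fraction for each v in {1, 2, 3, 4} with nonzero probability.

Enumerate traces; 90 have nonzero weight after conditioning:
  (X=1, Y=1, W=2, U=0, V=2, Z=2) weight 1/1056
  (X=1, Y=1, W=2, U=0, V=2, Z=3) weight 1/1056
  (X=1, Y=1, W=2, U=0, V=2, Z=4) weight 1/1056
  (X=1, Y=1, W=2, U=1, V=2, Z=2) weight 1/792
  (X=1, Y=1, W=2, U=1, V=2, Z=3) weight 1/792
  (X=1, Y=1, W=2, U=1, V=2, Z=4) weight 1/792
  (X=1, Y=1, W=2, U=2, V=2, Z=2) weight 1/792
  (X=1, Y=1, W=2, U=2, V=2, Z=3) weight 1/792
  (X=2, Y=0, W=2, U=0, V=2, Z=2) weight 1/1056
  (X=3, Y=2, W=2, U=0, V=2, Z=2) weight 1/1056
  … 80 more
Group by X:
  weight(X=1) = 1/48
  weight(X=2) = 1/24
  weight(X=3) = 1/48
  weight(X=4) = 1/48
Total weight = 1/48 + 1/24 + 1/48 + 1/48 = 5/48
P(X=1 | obs) = 1/48 / 5/48 = 1/5
P(X=2 | obs) = 1/24 / 5/48 = 2/5
P(X=3 | obs) = 1/48 / 5/48 = 1/5
P(X=4 | obs) = 1/48 / 5/48 = 1/5

P(X=1) = 1/5, P(X=2) = 2/5, P(X=3) = 1/5, P(X=4) = 1/5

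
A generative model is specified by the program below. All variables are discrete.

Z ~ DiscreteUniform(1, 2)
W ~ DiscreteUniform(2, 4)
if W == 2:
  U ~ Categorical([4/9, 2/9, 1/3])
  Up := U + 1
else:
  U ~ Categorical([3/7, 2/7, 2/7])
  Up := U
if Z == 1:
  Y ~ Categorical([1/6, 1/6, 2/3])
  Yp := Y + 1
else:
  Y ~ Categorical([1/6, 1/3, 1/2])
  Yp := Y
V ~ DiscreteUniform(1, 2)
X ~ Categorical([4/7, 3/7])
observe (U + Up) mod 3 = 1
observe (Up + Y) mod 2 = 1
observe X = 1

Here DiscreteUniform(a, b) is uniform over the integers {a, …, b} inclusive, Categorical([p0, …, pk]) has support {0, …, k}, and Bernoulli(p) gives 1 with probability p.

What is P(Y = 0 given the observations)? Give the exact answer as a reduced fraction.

Enumerate traces; 16 have nonzero weight after conditioning:
  (Z=1, W=2, U=0, Y=0, V=1, X=1) weight 1/378
  (Z=1, W=2, U=0, Y=0, V=2, X=1) weight 1/378
  (Z=1, W=2, U=0, Y=2, V=1, X=1) weight 2/189
  (Z=1, W=2, U=0, Y=2, V=2, X=1) weight 2/189
  (Z=1, W=3, U=2, Y=1, V=1, X=1) weight 1/588
  (Z=1, W=3, U=2, Y=1, V=2, X=1) weight 1/588
  (Z=1, W=4, U=2, Y=1, V=1, X=1) weight 1/588
  (Z=1, W=4, U=2, Y=1, V=2, X=1) weight 1/588
  … 8 more
Group by Y:
  weight(Y=0) = 2/189
  weight(Y=1) = 1/49
  weight(Y=2) = 1/27
Total weight = 2/189 + 1/49 + 1/27 = 10/147
P(Y=0 | obs) = 2/189 / 10/147 = 7/45
P(Y=1 | obs) = 1/49 / 10/147 = 3/10
P(Y=2 | obs) = 1/27 / 10/147 = 49/90

P(Y = 0 | obs) = 7/45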